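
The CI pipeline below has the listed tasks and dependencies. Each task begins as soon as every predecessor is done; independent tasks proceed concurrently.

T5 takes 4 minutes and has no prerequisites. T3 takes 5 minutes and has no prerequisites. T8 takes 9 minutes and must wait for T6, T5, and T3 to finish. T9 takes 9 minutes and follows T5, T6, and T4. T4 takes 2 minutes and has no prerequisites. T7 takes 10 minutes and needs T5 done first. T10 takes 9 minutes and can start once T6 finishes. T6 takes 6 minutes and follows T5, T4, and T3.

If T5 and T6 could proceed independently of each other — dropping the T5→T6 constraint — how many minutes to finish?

20

With the dependency in place, T3→T6→T8 = 5+6+9 = 20 sets the finish at 20 minutes.
Dropping T5→T6 doesn't change T6's earliest start (5); another predecessor still binds.
After: T3→T6→T8 = 5+6+9 = 20 → 20 minutes.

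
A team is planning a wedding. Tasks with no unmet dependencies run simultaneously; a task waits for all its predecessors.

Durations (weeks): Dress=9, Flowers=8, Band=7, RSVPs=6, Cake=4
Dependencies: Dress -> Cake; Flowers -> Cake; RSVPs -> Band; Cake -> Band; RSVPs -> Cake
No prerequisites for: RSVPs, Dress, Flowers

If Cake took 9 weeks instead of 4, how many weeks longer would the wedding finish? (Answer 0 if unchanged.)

Baseline: Dress→Cake→Band = 9+4+7 = 20 → 20 weeks.
Since Cake is critical, the +5 change carries straight to that chain (now 25 weeks).
The critical path is still Dress→Cake→Band; finish is now 25 weeks.
Change in finish: 25 − 20 = +5 weeks.

5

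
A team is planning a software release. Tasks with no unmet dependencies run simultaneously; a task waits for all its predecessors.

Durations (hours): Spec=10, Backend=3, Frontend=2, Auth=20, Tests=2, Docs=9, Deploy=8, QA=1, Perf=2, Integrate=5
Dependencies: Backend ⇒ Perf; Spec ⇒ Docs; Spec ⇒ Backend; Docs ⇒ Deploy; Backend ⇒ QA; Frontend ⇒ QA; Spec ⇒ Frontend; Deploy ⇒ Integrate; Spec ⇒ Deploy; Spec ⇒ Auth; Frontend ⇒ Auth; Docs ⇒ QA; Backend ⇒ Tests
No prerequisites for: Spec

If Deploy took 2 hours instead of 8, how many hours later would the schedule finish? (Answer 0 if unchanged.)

0

Critical path before the change: Spec→Docs→Deploy→Integrate = 10+9+8+5 = 32 giving 32 hours.
Since Deploy is critical, the -6 change carries straight to that chain (now 26 hours).
New critical path: Spec→Frontend→Auth = 10+2+20 = 32 ⇒ 32 hours.
Change in finish: 32 − 32 = +0 hours.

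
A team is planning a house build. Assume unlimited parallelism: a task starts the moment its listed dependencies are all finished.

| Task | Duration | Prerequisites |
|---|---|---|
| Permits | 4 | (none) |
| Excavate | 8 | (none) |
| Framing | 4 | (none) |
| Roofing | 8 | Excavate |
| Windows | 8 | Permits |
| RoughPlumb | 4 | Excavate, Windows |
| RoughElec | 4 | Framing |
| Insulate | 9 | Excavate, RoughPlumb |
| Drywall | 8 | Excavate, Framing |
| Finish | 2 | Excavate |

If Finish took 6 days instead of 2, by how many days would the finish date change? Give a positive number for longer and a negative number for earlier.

0

Baseline: Permits→Windows→RoughPlumb→Insulate = 4+8+4+9 = 25 → 25 days.
The longest path through Finish is only 10 days, so Finish has float 15.
The critical path is still Permits→Windows→RoughPlumb→Insulate; finish is now 25 days.
Change in finish: 25 − 25 = +0 days.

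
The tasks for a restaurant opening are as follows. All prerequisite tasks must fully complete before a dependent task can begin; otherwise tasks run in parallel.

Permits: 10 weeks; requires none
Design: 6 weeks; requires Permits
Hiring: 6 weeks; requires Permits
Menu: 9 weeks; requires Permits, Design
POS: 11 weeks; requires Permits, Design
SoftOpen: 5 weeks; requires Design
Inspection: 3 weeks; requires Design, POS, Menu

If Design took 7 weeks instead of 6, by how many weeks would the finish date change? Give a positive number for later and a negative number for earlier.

1

As given, the longest chain is Permits→Design→POS→Inspection = 10+6+11+3 = 30, so the finish is 30 weeks.
Since Design is critical, the +1 change carries straight to that chain (now 31 weeks).
No other chain overtakes it, so the finish is 31 weeks.
Change in finish: 31 − 30 = +1 weeks.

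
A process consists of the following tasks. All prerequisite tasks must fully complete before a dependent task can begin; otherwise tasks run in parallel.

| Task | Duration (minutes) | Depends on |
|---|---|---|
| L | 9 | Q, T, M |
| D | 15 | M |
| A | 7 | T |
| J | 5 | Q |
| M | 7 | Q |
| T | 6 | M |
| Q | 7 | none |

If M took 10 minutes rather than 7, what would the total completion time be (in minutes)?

Critical path before the change: Q→M→T→L = 7+7+6+9 = 29 giving 29 minutes.
Since M is critical, the +3 change carries straight to that chain (now 32 minutes).
The critical path is still Q→M→T→L; finish is now 32 minutes.

32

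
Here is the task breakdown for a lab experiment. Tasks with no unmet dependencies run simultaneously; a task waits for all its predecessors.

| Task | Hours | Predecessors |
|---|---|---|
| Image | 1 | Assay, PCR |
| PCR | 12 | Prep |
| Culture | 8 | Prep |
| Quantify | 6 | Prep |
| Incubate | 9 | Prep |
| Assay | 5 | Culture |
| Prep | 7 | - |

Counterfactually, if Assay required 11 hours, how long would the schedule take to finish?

27

Baseline: Prep→Culture→Assay→Image = 7+8+5+1 = 21 → 21 hours.
Since Assay is critical, the +6 change carries straight to that chain (now 27 hours).
That remains the longest chain; total 27 hours.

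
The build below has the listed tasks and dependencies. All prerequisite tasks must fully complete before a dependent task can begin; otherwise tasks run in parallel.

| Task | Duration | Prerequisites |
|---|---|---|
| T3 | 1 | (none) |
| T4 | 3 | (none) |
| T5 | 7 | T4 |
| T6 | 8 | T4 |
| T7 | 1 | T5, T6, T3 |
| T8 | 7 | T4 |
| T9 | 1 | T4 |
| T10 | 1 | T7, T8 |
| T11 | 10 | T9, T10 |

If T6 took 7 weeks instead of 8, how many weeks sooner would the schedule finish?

1

Baseline: T4→T6→T7→T10→T11 = 3+8+1+1+10 = 23 → 23 weeks.
Since T6 is critical, the -1 change carries straight to that chain (now 22 weeks).
The binding chain switches to T4→T5→T7→T10→T11 = 3+7+1+1+10 = 22; finish 22 weeks.
Change in finish: 22 − 23 = -1 weeks.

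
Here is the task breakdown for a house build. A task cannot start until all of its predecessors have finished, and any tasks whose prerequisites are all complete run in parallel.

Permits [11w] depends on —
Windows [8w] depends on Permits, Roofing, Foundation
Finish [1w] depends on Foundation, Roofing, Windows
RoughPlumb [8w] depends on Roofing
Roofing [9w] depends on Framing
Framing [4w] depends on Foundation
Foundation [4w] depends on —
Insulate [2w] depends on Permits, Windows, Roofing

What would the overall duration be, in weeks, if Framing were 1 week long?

24

As given, the longest chain is Foundation→Framing→Roofing→Windows→Insulate = 4+4+9+8+2 = 27, so the finish is 27 weeks.
Since Framing is critical, the -3 change carries straight to that chain (now 24 weeks).
No other chain overtakes it, so the finish is 24 weeks.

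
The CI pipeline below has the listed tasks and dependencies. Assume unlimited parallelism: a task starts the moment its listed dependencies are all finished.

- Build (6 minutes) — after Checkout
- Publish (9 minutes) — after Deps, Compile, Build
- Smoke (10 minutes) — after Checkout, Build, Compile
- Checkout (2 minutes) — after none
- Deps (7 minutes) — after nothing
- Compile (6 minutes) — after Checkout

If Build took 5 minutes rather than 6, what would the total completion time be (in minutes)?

As given, the longest chain is Checkout→Build→Smoke = 2+6+10 = 18, so the finish is 18 minutes.
Since Build is critical, the -1 change carries straight to that chain (now 17 minutes).
New critical path: Checkout→Compile→Smoke = 2+6+10 = 18 ⇒ 18 minutes.

18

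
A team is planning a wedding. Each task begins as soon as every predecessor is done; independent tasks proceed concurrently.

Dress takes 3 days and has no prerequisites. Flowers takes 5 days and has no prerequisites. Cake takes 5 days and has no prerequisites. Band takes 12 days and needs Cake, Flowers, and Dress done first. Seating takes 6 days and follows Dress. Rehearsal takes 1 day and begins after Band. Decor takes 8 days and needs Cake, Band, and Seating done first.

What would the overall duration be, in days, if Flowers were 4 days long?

Critical path before the change: Flowers→Band→Decor = 5+12+8 = 25 giving 25 days.
Since Flowers is critical, the -1 change carries straight to that chain (now 24 days).
Now Cake→Band→Decor = 5+12+8 = 25 is longest, so the finish becomes 25 days.

25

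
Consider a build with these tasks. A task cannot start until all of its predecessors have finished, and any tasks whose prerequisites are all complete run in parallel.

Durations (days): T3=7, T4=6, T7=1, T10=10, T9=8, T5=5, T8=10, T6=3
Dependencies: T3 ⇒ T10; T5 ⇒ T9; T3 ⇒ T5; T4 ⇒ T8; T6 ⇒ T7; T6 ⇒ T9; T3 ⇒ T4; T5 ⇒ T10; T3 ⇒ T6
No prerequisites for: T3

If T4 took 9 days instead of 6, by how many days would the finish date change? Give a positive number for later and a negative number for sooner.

3

Critical path before the change: T3→T4→T8 = 7+6+10 = 23 giving 23 days.
T4 lies on that path, so at 9 days the path becomes 26 days.
No other chain overtakes it, so the finish is 26 days.
Change in finish: 26 − 23 = +3 days.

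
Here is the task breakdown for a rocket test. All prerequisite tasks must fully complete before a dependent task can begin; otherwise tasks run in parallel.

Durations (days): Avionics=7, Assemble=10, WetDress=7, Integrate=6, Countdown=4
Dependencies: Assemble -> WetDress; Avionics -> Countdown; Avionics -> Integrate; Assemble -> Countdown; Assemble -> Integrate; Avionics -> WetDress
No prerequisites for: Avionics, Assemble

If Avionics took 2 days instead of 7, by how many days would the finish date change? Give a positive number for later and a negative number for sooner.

0

The binding path is Assemble→WetDress = 10+7 = 17; finish at 17 days.
Avionics is off the critical path — its longest chain is 14 days, giving 3 of slack.
That remains the longest chain; total 17 days.
Change in finish: 17 − 17 = +0 days.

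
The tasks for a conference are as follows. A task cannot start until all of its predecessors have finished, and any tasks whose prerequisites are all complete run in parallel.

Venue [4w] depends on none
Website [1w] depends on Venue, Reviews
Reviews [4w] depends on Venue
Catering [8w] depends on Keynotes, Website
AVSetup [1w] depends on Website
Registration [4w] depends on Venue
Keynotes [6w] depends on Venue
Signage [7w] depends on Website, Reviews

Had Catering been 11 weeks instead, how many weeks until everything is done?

The binding path is Venue→Keynotes→Catering = 4+6+8 = 18; finish at 18 weeks.
Catering is on the critical path; changing it to 11 makes that path 21 weeks.
That remains the longest chain; total 21 weeks.

21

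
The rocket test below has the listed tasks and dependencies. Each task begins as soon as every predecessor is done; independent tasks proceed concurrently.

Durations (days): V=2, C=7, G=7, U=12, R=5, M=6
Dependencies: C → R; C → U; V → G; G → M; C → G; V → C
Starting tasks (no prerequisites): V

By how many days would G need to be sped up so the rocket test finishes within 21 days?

Current finish: 22 days; target: 21.
G is on every critical path, so each day cut from G cuts the finish by one (this holds down to a finish of 21).
Need 22 − 21 = 1 day off G → G becomes 6 days, finish becomes 21.

1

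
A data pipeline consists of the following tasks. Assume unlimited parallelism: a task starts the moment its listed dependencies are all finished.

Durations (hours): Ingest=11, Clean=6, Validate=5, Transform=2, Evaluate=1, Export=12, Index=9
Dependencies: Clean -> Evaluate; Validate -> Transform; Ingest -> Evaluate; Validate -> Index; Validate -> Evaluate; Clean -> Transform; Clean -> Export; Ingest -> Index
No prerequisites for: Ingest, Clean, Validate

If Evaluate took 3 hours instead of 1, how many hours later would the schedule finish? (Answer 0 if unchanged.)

0

Baseline: Ingest→Index = 11+9 = 20 → 20 hours.
Evaluate has 8 hours of float (longest path through it is 12).
No other chain overtakes it, so the finish is 20 hours.
Change in finish: 20 − 20 = +0 hours.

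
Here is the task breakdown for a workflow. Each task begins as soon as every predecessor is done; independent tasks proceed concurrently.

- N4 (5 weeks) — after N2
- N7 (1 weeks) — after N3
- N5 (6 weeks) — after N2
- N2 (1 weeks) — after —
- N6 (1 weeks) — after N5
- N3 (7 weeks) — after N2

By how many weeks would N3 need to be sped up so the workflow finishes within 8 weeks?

Current finish: 9 weeks; target: 8.
N3 is on every critical path, so each week cut from N3 cuts the finish by one (this holds down to a finish of 8).
Need 9 − 8 = 1 week off N3 → N3 becomes 6 weeks, finish becomes 8.

1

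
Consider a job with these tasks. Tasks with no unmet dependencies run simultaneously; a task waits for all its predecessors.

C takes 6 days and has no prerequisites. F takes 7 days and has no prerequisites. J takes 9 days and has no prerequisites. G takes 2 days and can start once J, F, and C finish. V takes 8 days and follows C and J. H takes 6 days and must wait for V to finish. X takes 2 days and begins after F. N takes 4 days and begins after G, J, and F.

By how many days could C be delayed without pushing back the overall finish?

Critical path: J→V→H = 9+8+6 = 23, so the finish is 23 days.
C finishes as early as 6 and must finish by 9.
So C can slip 9 − 6 = 3 days.

3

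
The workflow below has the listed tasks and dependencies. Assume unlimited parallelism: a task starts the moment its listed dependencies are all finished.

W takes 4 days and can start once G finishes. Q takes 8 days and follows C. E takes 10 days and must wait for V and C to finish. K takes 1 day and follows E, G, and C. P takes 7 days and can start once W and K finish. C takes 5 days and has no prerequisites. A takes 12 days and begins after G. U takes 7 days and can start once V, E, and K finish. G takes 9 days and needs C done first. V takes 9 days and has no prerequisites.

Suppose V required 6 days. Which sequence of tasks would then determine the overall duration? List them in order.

As given, the longest chain is V→E→K→P = 9+10+1+7 = 27, so the finish is 27 days.
V lies on that path, so at 6 days the path becomes 24 days.
New critical path: C→G→A = 5+9+12 = 26 ⇒ 26 days.

C, G, A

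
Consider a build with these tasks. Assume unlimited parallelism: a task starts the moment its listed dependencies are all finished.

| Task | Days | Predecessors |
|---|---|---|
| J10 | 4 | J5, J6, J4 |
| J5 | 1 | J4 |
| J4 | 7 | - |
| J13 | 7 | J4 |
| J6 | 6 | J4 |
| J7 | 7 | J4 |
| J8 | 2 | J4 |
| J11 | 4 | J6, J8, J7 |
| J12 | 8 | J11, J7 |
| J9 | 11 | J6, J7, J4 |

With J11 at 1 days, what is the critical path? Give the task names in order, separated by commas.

J4, J7, J9

Actual critical path: J4→J7→J11→J12 = 7+7+4+8 = 26 ⇒ 26 days.
J11 lies on that path, so at 1 day the path becomes 23 days.
The binding chain switches to J4→J7→J9 = 7+7+11 = 25; finish 25 days.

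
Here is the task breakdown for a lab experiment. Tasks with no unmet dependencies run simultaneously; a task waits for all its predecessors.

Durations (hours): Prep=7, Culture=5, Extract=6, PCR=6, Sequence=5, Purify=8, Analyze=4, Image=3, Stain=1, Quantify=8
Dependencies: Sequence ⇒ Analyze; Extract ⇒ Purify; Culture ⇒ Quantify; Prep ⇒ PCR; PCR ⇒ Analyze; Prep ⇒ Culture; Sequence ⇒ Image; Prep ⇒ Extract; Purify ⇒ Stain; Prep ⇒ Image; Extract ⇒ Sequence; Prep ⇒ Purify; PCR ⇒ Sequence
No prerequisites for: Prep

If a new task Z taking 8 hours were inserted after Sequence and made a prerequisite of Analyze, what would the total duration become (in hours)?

30

Originally the job takes 22 hours.
With Z inserted, Analyze now waits for max(PCR, Sequence, Z).
New critical path: Prep→Extract→Sequence→Z→Analyze = 7+6+5+8+4 = 30 ⇒ 30 hours.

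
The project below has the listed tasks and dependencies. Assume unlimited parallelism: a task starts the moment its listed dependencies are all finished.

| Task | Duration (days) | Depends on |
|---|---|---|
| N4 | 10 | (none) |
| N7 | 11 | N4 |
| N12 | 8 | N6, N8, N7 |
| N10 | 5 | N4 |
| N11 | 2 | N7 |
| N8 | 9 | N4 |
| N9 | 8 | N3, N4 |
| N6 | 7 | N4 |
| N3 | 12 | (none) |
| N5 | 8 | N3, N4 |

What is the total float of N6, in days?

4

Critical path: N4→N7→N12 = 10+11+8 = 29, so the finish is 29 days.
Longest path through N6: 25 days (earliest finish 17, latest finish 21).
Slack of N6 = 14 − 10 = 4 days.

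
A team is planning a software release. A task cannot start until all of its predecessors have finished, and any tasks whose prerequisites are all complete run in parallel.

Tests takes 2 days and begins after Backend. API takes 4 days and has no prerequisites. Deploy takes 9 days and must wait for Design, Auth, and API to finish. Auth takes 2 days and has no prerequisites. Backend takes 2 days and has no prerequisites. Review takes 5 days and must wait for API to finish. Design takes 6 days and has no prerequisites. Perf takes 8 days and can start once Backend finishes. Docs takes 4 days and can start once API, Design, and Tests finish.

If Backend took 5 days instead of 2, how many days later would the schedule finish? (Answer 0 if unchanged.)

Critical path before the change: Design→Deploy = 6+9 = 15 giving 15 days.
The longest path through Backend is only 10 days, so Backend has float 5.
No other chain overtakes it, so the finish is 15 days.
Change in finish: 15 − 15 = +0 days.

0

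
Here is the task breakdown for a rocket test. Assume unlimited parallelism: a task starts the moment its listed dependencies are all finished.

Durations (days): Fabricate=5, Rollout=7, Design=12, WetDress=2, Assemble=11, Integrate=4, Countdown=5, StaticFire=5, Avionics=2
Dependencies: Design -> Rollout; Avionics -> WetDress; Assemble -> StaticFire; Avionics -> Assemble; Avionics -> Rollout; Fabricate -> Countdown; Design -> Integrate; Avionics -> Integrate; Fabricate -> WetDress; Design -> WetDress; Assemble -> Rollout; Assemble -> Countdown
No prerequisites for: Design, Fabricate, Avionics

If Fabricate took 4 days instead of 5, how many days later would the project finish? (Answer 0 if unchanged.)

0

Actual critical path: Avionics→Assemble→Rollout = 2+11+7 = 20 ⇒ 20 days.
Fabricate has 10 days of float (longest path through it is 10).
The critical path is still Avionics→Assemble→Rollout; finish is now 20 days.
Change in finish: 20 − 20 = +0 days.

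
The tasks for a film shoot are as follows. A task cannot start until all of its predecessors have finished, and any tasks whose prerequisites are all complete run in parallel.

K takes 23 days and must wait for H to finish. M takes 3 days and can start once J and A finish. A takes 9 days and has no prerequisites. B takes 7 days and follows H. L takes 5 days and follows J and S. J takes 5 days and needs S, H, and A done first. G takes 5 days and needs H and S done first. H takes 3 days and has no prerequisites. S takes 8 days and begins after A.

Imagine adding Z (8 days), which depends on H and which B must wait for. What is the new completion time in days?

27

Originally the job takes 27 days.
With Z inserted, B now waits for max(H, Z).
New critical path: A→S→J→L = 9+8+5+5 = 27 ⇒ 27 days.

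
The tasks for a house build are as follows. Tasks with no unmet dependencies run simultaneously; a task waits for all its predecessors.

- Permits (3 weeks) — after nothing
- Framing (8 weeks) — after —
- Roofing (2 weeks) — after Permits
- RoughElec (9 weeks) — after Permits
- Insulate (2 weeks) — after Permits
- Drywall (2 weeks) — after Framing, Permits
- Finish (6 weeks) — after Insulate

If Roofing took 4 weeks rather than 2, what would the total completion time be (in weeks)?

Critical path before the change: Permits→RoughElec = 3+9 = 12 giving 12 weeks.
The longest path through Roofing is only 5 weeks, so Roofing has float 7.
The critical path is still Permits→RoughElec; finish is now 12 weeks.

12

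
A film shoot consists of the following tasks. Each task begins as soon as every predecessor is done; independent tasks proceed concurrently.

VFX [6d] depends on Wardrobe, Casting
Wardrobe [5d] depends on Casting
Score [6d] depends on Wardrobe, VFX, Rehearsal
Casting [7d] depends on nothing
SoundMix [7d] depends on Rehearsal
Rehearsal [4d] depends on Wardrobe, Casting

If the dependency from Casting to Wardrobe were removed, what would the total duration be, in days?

19

With the dependency in place, Casting→Wardrobe→VFX→Score = 7+5+6+6 = 24 sets the finish at 24 days.
Without Casting→Wardrobe, Wardrobe's earliest start moves from 7 to 0.
The longest chain is now Casting→VFX→Score = 7+6+6 = 19, so the plan takes 19 days.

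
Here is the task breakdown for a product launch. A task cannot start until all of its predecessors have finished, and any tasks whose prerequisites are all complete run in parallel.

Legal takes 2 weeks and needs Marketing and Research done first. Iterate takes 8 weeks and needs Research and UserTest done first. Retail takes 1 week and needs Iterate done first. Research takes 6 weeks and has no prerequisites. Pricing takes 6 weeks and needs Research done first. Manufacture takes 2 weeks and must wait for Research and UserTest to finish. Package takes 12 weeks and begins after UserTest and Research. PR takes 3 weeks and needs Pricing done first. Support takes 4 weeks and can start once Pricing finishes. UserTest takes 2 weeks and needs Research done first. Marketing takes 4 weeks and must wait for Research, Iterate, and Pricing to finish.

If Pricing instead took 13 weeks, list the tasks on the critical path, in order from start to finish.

Actual critical path: Research→UserTest→Iterate→Marketing→Legal = 6+2+8+4+2 = 22 ⇒ 22 weeks.
The longest path through Pricing is only 18 weeks, so Pricing has float 4.
Now Research→Pricing→Marketing→Legal = 6+13+4+2 = 25 is longest, so the finish becomes 25 weeks.

Research, Pricing, Marketing, Legal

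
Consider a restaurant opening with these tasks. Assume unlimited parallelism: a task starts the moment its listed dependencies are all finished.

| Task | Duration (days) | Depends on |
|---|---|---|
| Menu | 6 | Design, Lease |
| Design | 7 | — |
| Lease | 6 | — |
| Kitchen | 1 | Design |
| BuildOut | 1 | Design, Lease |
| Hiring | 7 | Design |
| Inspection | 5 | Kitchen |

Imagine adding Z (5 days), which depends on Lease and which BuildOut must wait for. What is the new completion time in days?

14

Originally the job takes 14 days.
With Z inserted, BuildOut now waits for max(Design, Lease, Z).
New critical path: Design→Hiring = 7+7 = 14 ⇒ 14 days.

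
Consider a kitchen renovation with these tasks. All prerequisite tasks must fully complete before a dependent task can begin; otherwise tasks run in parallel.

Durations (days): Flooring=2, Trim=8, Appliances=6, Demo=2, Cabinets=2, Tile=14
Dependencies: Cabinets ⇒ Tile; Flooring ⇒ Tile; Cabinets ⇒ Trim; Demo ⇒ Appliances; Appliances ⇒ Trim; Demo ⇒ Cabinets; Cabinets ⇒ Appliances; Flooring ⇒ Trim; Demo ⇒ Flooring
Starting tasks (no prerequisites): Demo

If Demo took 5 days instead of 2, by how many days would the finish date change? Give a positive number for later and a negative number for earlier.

Baseline: Demo→Flooring→Tile = 2+2+14 = 18 → 18 days.
Demo is on the critical path; changing it to 5 makes that path 21 days.
The critical path is still Demo→Flooring→Tile; finish is now 21 days.
Change in finish: 21 − 18 = +3 days.

3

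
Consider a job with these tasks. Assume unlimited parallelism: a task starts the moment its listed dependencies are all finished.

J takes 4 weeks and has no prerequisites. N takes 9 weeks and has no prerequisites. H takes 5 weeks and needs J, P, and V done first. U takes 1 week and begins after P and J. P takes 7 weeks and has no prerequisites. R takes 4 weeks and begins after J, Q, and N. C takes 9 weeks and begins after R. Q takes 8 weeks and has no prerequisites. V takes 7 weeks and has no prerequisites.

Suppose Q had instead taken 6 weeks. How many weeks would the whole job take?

22

Critical path before the change: N→R→C = 9+4+9 = 22 giving 22 weeks.
Q is off the critical path — its longest chain is 21 weeks, giving 1 of slack.
That remains the longest chain; total 22 weeks.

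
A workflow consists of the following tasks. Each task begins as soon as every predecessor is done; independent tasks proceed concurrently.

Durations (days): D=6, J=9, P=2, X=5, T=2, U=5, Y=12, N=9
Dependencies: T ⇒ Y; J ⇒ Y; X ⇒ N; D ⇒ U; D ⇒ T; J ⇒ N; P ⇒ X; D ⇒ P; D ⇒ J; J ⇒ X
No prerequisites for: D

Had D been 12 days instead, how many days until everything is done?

Baseline: D→J→X→N = 6+9+5+9 = 29 → 29 days.
D is on the critical path; changing it to 12 makes that path 35 days.
No other chain overtakes it, so the finish is 35 days.

35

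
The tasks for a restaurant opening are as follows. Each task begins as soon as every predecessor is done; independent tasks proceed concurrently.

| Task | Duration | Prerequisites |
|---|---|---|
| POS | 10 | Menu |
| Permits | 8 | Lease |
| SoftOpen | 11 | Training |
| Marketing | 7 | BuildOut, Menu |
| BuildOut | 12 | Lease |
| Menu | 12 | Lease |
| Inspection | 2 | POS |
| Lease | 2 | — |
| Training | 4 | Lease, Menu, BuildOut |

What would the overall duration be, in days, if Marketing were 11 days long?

29

Critical path before the change: Lease→BuildOut→Training→SoftOpen = 2+12+4+11 = 29 giving 29 days.
Marketing is off the critical path — its longest chain is 21 days, giving 8 of slack.
No other chain overtakes it, so the finish is 29 days.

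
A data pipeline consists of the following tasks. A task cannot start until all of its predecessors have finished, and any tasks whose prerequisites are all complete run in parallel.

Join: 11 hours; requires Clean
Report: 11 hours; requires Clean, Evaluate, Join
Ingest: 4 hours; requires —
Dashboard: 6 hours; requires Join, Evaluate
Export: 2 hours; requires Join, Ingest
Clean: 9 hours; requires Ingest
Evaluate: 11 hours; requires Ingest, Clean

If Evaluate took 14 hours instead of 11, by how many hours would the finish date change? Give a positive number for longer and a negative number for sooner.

Baseline: Ingest→Clean→Evaluate→Report = 4+9+11+11 = 35 → 35 hours.
Evaluate lies on that path, so at 14 hours the path becomes 38 hours.
The critical path is still Ingest→Clean→Evaluate→Report; finish is now 38 hours.
Change in finish: 38 − 35 = +3 hours.

3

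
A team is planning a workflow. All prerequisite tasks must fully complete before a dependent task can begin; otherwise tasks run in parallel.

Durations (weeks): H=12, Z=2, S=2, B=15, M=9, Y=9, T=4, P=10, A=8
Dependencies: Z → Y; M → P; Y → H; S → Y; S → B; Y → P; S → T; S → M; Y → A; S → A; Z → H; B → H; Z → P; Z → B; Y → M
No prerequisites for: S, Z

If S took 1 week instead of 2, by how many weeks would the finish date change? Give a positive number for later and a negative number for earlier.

0

The binding path is S→Y→M→P = 2+9+9+10 = 30; finish at 30 weeks.
S lies on that path, so at 1 week the path becomes 29 weeks.
Now Z→Y→M→P = 2+9+9+10 = 30 is longest, so the finish becomes 30 weeks.
Change in finish: 30 − 30 = +0 weeks.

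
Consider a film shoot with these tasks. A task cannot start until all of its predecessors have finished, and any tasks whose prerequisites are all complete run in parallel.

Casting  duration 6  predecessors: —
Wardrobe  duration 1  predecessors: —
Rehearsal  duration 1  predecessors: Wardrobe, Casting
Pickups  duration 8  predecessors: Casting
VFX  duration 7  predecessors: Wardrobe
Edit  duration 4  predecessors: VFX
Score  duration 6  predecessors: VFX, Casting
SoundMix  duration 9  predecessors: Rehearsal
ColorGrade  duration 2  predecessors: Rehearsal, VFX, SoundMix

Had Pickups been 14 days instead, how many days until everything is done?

Baseline: Casting→Rehearsal→SoundMix→ColorGrade = 6+1+9+2 = 18 → 18 days.
The longest path through Pickups is only 14 days, so Pickups has float 4.
New critical path: Casting→Pickups = 6+14 = 20 ⇒ 20 days.

20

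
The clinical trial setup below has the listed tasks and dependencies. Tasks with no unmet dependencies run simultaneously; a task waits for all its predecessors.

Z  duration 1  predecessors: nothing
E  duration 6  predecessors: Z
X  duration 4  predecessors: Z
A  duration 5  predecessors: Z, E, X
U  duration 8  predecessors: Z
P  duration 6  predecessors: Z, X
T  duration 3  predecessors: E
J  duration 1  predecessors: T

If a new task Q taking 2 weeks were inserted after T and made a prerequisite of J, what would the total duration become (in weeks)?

13

Originally the clinical trial setup takes 12 weeks.
With Q inserted, J now waits for max(T, Q).
New critical path: Z→E→T→Q→J = 1+6+3+2+1 = 13 ⇒ 13 weeks.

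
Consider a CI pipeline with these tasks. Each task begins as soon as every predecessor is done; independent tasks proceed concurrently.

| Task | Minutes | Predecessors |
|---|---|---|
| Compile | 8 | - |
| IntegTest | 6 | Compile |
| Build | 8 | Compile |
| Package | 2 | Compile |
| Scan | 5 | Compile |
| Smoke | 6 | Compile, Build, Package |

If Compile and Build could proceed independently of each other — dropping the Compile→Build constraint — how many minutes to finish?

Original critical path: Compile→Build→Smoke = 8+8+6 = 22 ⇒ 22 minutes.
Without Compile→Build, Build's earliest start moves from 8 to 0.
The longest chain is now Compile→Package→Smoke = 8+2+6 = 16, so the plan takes 16 minutes.

16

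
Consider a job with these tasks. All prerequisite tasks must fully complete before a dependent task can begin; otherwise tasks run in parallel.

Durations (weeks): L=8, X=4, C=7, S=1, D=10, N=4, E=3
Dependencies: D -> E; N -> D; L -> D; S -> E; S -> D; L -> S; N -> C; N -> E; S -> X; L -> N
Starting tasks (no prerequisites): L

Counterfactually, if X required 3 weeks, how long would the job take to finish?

Critical path before the change: L→N→D→E = 8+4+10+3 = 25 giving 25 weeks.
X has 12 weeks of float (longest path through it is 13).
No other chain overtakes it, so the finish is 25 weeks.

25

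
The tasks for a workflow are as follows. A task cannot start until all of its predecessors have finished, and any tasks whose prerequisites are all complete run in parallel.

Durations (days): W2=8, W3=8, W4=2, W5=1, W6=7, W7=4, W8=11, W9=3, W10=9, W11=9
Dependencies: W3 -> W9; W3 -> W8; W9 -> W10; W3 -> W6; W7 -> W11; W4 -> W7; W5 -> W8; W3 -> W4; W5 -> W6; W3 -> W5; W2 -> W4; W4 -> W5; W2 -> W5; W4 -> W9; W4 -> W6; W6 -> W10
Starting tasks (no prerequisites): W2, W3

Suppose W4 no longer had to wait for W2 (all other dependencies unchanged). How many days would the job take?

27

Original critical path: W2→W4→W5→W6→W10 = 8+2+1+7+9 = 27 ⇒ 27 days.
Dropping W2→W4 doesn't change W4's earliest start (8); another predecessor still binds.
New critical path: W3→W4→W5→W6→W10 = 8+2+1+7+9 = 27 ⇒ 27 days.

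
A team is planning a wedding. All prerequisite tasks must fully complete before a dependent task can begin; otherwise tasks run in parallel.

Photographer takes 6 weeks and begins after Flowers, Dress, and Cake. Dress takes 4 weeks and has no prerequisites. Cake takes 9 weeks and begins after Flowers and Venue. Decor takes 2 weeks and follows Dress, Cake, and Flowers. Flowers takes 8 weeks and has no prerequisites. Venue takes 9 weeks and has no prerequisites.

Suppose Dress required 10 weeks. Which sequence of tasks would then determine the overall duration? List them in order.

As given, the longest chain is Venue→Cake→Photographer = 9+9+6 = 24, so the finish is 24 weeks.
The longest path through Dress is only 10 weeks, so Dress has float 14.
That remains the longest chain; total 24 weeks.

Venue, Cake, Photographer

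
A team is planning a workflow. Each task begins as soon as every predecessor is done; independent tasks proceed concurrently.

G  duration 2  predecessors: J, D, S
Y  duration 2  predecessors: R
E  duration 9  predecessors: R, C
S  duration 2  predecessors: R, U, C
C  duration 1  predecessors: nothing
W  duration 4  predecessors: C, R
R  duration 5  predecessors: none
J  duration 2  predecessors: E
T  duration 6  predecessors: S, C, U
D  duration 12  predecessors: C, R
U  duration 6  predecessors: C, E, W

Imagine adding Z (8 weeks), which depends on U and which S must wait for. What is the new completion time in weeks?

Originally the plan takes 28 weeks.
With Z inserted, S now waits for max(R, U, C, Z).
New critical path: R→E→U→Z→S→T = 5+9+6+8+2+6 = 36 ⇒ 36 weeks.

36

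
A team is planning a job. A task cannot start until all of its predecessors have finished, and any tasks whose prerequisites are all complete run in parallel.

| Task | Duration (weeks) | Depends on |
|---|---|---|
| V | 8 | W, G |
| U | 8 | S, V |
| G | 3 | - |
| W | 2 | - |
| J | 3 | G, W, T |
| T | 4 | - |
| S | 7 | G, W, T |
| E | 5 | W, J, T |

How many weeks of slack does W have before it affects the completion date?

1

T→S→U = 4+7+8 = 19 sets the makespan at 19 weeks.
The longest chain containing W totals 18 weeks.
Slack of W = 1 − 0 = 1 week.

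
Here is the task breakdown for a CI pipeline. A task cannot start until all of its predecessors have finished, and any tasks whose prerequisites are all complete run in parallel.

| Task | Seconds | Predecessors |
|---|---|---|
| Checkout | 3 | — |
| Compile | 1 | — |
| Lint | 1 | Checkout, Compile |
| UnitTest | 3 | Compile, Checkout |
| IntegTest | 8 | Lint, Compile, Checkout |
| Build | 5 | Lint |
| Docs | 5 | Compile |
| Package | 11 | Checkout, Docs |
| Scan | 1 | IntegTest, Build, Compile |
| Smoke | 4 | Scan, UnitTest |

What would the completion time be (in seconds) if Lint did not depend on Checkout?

17

With the dependency in place, Checkout→Lint→IntegTest→Scan→Smoke = 3+1+8+1+4 = 17 sets the finish at 17 seconds.
Without Checkout→Lint, Lint's earliest start moves from 3 to 1.
The longest chain is now Compile→Docs→Package = 1+5+11 = 17, so the schedule takes 17 seconds.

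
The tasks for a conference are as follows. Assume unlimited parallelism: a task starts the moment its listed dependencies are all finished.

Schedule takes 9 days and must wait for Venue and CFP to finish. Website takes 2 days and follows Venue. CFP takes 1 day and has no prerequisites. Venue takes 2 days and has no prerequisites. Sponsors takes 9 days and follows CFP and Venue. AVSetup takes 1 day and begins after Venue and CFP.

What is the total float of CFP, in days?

Venue→Schedule = 2+9 = 11 sets the makespan at 11 days.
The longest chain containing CFP totals 10 days.
Slack of CFP = 1 − 0 = 1 day.

1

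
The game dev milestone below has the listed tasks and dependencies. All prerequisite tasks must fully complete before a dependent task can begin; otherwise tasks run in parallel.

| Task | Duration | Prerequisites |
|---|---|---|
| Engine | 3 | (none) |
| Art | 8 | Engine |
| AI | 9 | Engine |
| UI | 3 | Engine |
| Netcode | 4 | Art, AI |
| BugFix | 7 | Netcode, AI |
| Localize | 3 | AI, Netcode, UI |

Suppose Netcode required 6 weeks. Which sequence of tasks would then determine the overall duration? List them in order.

Critical path before the change: Engine→AI→Netcode→BugFix = 3+9+4+7 = 23 giving 23 weeks.
Netcode lies on that path, so at 6 weeks the path becomes 25 weeks.
The critical path is still Engine→AI→Netcode→BugFix; finish is now 25 weeks.

Engine, AI, Netcode, BugFix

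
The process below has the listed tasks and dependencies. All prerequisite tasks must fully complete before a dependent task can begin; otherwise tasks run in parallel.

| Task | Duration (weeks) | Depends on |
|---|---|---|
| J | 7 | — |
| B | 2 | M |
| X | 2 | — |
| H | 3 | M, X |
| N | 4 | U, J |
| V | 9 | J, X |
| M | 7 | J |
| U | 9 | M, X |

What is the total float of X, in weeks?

The longest chain is J→M→U→N = 7+7+9+4 = 27; overall finish 27 weeks.
The longest chain containing X totals 15 weeks.
Slack of X = 12 − 0 = 12 weeks.

12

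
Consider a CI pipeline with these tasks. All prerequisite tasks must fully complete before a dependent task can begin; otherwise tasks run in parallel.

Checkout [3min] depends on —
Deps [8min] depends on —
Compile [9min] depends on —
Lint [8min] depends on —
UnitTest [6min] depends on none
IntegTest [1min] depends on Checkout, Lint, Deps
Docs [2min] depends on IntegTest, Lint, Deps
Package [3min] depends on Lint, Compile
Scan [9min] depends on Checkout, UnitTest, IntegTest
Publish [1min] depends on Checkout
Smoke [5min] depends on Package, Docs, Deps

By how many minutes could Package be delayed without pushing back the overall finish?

Critical path: Deps→IntegTest→Scan = 8+1+9 = 18, so the finish is 18 minutes.
The longest chain containing Package totals 17 minutes.
Slack of Package = 10 − 9 = 1 minute.

1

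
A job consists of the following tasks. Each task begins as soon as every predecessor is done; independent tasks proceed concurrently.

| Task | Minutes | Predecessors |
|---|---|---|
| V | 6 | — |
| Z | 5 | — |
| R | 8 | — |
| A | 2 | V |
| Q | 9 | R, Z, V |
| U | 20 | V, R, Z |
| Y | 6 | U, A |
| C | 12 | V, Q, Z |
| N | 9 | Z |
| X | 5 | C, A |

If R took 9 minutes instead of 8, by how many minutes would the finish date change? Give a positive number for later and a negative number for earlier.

1

Critical path before the change: R→Q→C→X = 8+9+12+5 = 34 giving 34 minutes.
R lies on that path, so at 9 minutes the path becomes 35 minutes.
No other chain overtakes it, so the finish is 35 minutes.
Change in finish: 35 − 34 = +1 minutes.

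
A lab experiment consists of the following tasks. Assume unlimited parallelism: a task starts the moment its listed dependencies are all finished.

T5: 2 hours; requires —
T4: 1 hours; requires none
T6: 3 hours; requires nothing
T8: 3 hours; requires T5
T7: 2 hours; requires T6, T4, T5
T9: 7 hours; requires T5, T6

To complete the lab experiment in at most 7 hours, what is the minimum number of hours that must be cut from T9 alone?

3

Current finish: 10 hours; target: 7.
T9 is on every critical path, so each hour cut from T9 cuts the finish by one (this holds down to a finish of 5).
Need 10 − 7 = 3 hours off T9 → T9 becomes 4 hours, finish becomes 7.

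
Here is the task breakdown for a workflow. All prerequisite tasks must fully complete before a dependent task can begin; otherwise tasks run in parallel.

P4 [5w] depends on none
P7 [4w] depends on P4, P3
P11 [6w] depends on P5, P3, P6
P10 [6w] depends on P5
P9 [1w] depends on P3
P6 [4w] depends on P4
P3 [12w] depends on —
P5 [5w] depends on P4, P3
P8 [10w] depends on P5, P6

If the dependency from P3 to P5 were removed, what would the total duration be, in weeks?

With the dependency in place, P3→P5→P8 = 12+5+10 = 27 sets the finish at 27 weeks.
Without P3→P5, P5's earliest start moves from 12 to 5.
New critical path: P4→P5→P8 = 5+5+10 = 20 ⇒ 20 weeks.

20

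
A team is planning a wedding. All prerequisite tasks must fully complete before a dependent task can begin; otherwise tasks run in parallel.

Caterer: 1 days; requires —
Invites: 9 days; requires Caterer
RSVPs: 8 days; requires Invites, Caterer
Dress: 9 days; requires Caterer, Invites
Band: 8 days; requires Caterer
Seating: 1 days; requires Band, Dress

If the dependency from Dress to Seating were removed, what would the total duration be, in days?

Original critical path: Caterer→Invites→Dress→Seating = 1+9+9+1 = 20 ⇒ 20 days.
Without Dress→Seating, Seating's earliest start moves from 19 to 9.
The longest chain is now Caterer→Invites→Dress = 1+9+9 = 19, so the job takes 19 days.

19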